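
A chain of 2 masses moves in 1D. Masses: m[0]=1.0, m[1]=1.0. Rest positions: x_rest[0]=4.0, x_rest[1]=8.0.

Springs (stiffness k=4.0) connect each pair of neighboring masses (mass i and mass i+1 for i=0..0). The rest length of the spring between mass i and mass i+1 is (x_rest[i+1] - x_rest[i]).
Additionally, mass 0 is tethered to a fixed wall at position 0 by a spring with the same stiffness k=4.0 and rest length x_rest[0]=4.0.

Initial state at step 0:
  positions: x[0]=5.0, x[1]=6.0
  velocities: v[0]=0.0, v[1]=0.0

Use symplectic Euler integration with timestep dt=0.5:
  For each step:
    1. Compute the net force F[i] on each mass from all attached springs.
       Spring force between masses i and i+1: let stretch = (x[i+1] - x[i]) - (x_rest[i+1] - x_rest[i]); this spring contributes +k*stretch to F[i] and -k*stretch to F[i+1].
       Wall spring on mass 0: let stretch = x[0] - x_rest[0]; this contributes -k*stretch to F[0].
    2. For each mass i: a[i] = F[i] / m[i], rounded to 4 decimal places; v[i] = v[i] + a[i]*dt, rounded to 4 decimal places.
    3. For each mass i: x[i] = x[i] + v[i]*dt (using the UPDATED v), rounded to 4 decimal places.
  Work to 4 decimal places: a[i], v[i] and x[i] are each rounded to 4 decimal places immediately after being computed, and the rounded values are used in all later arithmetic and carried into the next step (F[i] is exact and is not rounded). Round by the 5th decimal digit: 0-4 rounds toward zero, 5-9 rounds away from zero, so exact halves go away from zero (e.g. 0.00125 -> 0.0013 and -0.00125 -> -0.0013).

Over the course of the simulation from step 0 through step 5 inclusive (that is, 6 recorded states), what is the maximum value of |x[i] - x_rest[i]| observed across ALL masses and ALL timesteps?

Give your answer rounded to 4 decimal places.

Step 0: x=[5.0000 6.0000] v=[0.0000 0.0000]
Step 1: x=[1.0000 9.0000] v=[-8.0000 6.0000]
Step 2: x=[4.0000 8.0000] v=[6.0000 -2.0000]
Step 3: x=[7.0000 7.0000] v=[6.0000 -2.0000]
Step 4: x=[3.0000 10.0000] v=[-8.0000 6.0000]
Step 5: x=[3.0000 10.0000] v=[0.0000 0.0000]
Max displacement = 3.0000

Answer: 3.0000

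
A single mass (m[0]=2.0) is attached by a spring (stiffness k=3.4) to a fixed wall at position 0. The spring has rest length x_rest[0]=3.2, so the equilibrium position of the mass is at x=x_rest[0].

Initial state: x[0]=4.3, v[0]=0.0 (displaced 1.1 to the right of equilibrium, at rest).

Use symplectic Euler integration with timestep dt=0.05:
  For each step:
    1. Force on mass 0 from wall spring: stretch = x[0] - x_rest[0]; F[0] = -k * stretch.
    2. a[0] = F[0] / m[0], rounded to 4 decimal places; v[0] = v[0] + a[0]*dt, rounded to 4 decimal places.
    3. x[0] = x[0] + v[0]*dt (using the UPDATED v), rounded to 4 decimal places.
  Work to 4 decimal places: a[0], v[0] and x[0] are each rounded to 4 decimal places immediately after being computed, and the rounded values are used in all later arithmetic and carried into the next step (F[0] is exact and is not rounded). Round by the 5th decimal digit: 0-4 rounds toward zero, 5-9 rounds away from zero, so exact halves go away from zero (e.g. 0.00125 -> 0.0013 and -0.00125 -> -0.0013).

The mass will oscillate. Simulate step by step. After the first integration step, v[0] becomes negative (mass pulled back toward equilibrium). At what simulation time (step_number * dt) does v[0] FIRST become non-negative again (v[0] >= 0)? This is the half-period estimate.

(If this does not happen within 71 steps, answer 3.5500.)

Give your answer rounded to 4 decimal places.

Answer: 2.4500

Derivation:
Step 0: x=[4.3000] v=[0.0000]
Step 1: x=[4.2953] v=[-0.0935]
Step 2: x=[4.2860] v=[-0.1866]
Step 3: x=[4.2721] v=[-0.2789]
Step 4: x=[4.2536] v=[-0.3700]
Step 5: x=[4.2306] v=[-0.4596]
Step 6: x=[4.2032] v=[-0.5472]
Step 7: x=[4.1716] v=[-0.6325]
Step 8: x=[4.1358] v=[-0.7151]
Step 9: x=[4.0961] v=[-0.7946]
Step 10: x=[4.0526] v=[-0.8708]
Step 11: x=[4.0054] v=[-0.9433]
Step 12: x=[3.9548] v=[-1.0118]
Step 13: x=[3.9010] v=[-1.0760]
Step 14: x=[3.8442] v=[-1.1356]
Step 15: x=[3.7847] v=[-1.1904]
Step 16: x=[3.7227] v=[-1.2401]
Step 17: x=[3.6585] v=[-1.2845]
Step 18: x=[3.5923] v=[-1.3235]
Step 19: x=[3.5245] v=[-1.3568]
Step 20: x=[3.4553] v=[-1.3844]
Step 21: x=[3.3850] v=[-1.4061]
Step 22: x=[3.3139] v=[-1.4218]
Step 23: x=[3.2423] v=[-1.4315]
Step 24: x=[3.1705] v=[-1.4351]
Step 25: x=[3.0989] v=[-1.4326]
Step 26: x=[3.0277] v=[-1.4240]
Step 27: x=[2.9572] v=[-1.4094]
Step 28: x=[2.8878] v=[-1.3888]
Step 29: x=[2.8197] v=[-1.3623]
Step 30: x=[2.7532] v=[-1.3300]
Step 31: x=[2.6886] v=[-1.2920]
Step 32: x=[2.6262] v=[-1.2485]
Step 33: x=[2.5662] v=[-1.1997]
Step 34: x=[2.5089] v=[-1.1458]
Step 35: x=[2.4545] v=[-1.0871]
Step 36: x=[2.4033] v=[-1.0237]
Step 37: x=[2.3555] v=[-0.9560]
Step 38: x=[2.3113] v=[-0.8842]
Step 39: x=[2.2709] v=[-0.8087]
Step 40: x=[2.2344] v=[-0.7297]
Step 41: x=[2.2020] v=[-0.6476]
Step 42: x=[2.1739] v=[-0.5628]
Step 43: x=[2.1501] v=[-0.4756]
Step 44: x=[2.1308] v=[-0.3864]
Step 45: x=[2.1160] v=[-0.2955]
Step 46: x=[2.1058] v=[-0.2034]
Step 47: x=[2.1003] v=[-0.1104]
Step 48: x=[2.0995] v=[-0.0169]
Step 49: x=[2.1033] v=[0.0766]
First v>=0 after going negative at step 49, time=2.4500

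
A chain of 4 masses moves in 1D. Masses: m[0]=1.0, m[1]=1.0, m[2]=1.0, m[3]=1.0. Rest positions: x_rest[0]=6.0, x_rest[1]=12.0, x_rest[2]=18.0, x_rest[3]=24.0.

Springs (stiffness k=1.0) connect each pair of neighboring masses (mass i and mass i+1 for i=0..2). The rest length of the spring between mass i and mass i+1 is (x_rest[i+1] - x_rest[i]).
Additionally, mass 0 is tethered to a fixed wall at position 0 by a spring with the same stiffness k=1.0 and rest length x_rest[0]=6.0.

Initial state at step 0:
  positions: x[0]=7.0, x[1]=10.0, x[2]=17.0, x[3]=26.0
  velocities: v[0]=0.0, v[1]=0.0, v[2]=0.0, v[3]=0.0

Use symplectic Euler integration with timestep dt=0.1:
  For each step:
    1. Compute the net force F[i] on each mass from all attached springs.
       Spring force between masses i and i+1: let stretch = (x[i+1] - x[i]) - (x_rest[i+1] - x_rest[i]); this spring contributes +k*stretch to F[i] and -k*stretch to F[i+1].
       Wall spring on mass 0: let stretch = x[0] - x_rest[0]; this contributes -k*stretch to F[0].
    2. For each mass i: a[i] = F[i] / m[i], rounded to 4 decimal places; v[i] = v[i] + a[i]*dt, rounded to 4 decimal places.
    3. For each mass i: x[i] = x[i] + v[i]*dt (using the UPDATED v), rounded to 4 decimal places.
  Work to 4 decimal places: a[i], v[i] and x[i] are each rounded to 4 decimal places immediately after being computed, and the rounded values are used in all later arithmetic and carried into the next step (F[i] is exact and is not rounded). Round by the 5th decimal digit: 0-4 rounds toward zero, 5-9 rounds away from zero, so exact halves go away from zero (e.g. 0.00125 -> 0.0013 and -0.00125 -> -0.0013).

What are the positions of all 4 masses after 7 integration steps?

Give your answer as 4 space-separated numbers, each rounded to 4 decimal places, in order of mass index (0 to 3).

Answer: 6.0242 11.0000 17.5225 25.2214

Derivation:
Step 0: x=[7.0000 10.0000 17.0000 26.0000] v=[0.0000 0.0000 0.0000 0.0000]
Step 1: x=[6.9600 10.0400 17.0200 25.9700] v=[-0.4000 0.4000 0.2000 -0.3000]
Step 2: x=[6.8812 10.1190 17.0597 25.9105] v=[-0.7880 0.7900 0.3970 -0.5950]
Step 3: x=[6.7660 10.2350 17.1185 25.8225] v=[-1.1523 1.1603 0.5880 -0.8801]
Step 4: x=[6.6178 10.3852 17.1955 25.7075] v=[-1.4820 1.5018 0.7701 -1.1505]
Step 5: x=[6.4411 10.5658 17.2895 25.5673] v=[-1.7670 1.8061 0.9403 -1.4017]
Step 6: x=[6.2412 10.7724 17.3991 25.4044] v=[-1.9986 2.0660 1.0957 -1.6295]
Step 7: x=[6.0242 11.0000 17.5225 25.2214] v=[-2.1696 2.2756 1.2336 -1.8300]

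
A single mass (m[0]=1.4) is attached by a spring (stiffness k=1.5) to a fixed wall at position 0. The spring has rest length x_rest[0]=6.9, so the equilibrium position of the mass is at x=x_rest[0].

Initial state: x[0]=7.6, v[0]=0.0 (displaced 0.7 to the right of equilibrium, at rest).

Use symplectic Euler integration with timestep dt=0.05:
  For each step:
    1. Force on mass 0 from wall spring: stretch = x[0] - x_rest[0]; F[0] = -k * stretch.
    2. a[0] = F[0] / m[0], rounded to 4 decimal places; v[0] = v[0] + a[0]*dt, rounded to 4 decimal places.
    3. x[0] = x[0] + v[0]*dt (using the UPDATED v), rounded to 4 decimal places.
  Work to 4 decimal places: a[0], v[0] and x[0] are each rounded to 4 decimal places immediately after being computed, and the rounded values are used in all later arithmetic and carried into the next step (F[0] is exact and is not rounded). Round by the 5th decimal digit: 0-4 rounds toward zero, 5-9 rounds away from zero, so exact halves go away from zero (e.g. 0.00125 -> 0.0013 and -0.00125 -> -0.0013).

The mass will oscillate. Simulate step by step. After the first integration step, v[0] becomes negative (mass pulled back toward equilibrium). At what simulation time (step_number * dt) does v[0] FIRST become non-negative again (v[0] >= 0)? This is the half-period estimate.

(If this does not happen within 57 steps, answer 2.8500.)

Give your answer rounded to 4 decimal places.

Step 0: x=[7.6000] v=[0.0000]
Step 1: x=[7.5981] v=[-0.0375]
Step 2: x=[7.5944] v=[-0.0749]
Step 3: x=[7.5888] v=[-0.1121]
Step 4: x=[7.5814] v=[-0.1490]
Step 5: x=[7.5721] v=[-0.1855]
Step 6: x=[7.5610] v=[-0.2215]
Step 7: x=[7.5482] v=[-0.2569]
Step 8: x=[7.5336] v=[-0.2916]
Step 9: x=[7.5173] v=[-0.3255]
Step 10: x=[7.4994] v=[-0.3586]
Step 11: x=[7.4799] v=[-0.3907]
Step 12: x=[7.4588] v=[-0.4218]
Step 13: x=[7.4362] v=[-0.4517]
Step 14: x=[7.4122] v=[-0.4804]
Step 15: x=[7.3868] v=[-0.5078]
Step 16: x=[7.3601] v=[-0.5339]
Step 17: x=[7.3322] v=[-0.5586]
Step 18: x=[7.3031] v=[-0.5818]
Step 19: x=[7.2729] v=[-0.6034]
Step 20: x=[7.2417] v=[-0.6234]
Step 21: x=[7.2096] v=[-0.6417]
Step 22: x=[7.1767] v=[-0.6583]
Step 23: x=[7.1430] v=[-0.6731]
Step 24: x=[7.1087] v=[-0.6861]
Step 25: x=[7.0738] v=[-0.6973]
Step 26: x=[7.0385] v=[-0.7066]
Step 27: x=[7.0028] v=[-0.7140]
Step 28: x=[6.9668] v=[-0.7195]
Step 29: x=[6.9306] v=[-0.7231]
Step 30: x=[6.8944] v=[-0.7247]
Step 31: x=[6.8582] v=[-0.7244]
Step 32: x=[6.8221] v=[-0.7222]
Step 33: x=[6.7862] v=[-0.7180]
Step 34: x=[6.7506] v=[-0.7119]
Step 35: x=[6.7154] v=[-0.7039]
Step 36: x=[6.6807] v=[-0.6940]
Step 37: x=[6.6466] v=[-0.6823]
Step 38: x=[6.6132] v=[-0.6687]
Step 39: x=[6.5805] v=[-0.6533]
Step 40: x=[6.5487] v=[-0.6362]
Step 41: x=[6.5178] v=[-0.6174]
Step 42: x=[6.4880] v=[-0.5969]
Step 43: x=[6.4593] v=[-0.5748]
Step 44: x=[6.4317] v=[-0.5512]
Step 45: x=[6.4054] v=[-0.5261]
Step 46: x=[6.3804] v=[-0.4996]
Step 47: x=[6.3568] v=[-0.4718]
Step 48: x=[6.3347] v=[-0.4427]
Step 49: x=[6.3141] v=[-0.4124]
Step 50: x=[6.2951] v=[-0.3810]
Step 51: x=[6.2777] v=[-0.3486]
Step 52: x=[6.2619] v=[-0.3153]
Step 53: x=[6.2478] v=[-0.2811]
Step 54: x=[6.2355] v=[-0.2462]
Step 55: x=[6.2250] v=[-0.2106]
Step 56: x=[6.2163] v=[-0.1744]
Step 57: x=[6.2094] v=[-0.1378]
v[0] did not become non-negative within 57 steps; using fallback time=2.8500

Answer: 2.8500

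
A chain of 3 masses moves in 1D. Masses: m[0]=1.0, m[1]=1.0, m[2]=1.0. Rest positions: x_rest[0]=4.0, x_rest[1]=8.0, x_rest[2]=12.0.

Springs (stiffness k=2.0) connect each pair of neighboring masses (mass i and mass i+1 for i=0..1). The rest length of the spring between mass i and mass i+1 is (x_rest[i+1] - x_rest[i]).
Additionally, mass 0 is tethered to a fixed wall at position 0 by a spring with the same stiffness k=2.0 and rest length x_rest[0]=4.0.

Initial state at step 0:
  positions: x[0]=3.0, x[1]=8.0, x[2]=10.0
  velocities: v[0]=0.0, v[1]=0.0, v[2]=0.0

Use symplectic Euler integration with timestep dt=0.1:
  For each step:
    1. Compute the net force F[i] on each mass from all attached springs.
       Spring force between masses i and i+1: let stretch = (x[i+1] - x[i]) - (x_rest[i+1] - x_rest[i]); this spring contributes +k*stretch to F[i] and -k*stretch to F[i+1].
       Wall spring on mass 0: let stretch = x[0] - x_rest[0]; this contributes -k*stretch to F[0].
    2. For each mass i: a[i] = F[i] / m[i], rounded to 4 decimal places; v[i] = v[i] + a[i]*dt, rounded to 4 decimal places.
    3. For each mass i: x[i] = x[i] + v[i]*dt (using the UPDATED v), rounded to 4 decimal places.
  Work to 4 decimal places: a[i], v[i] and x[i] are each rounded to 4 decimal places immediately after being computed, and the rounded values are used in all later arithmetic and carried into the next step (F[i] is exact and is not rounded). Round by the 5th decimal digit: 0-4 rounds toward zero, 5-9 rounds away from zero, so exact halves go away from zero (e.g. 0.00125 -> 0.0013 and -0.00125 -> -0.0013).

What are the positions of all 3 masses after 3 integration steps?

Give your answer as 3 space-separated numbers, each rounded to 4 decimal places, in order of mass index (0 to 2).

Step 0: x=[3.0000 8.0000 10.0000] v=[0.0000 0.0000 0.0000]
Step 1: x=[3.0400 7.9400 10.0400] v=[0.4000 -0.6000 0.4000]
Step 2: x=[3.1172 7.8240 10.1180] v=[0.7720 -1.1600 0.7800]
Step 3: x=[3.2262 7.6597 10.2301] v=[1.0899 -1.6426 1.1212]

Answer: 3.2262 7.6597 10.2301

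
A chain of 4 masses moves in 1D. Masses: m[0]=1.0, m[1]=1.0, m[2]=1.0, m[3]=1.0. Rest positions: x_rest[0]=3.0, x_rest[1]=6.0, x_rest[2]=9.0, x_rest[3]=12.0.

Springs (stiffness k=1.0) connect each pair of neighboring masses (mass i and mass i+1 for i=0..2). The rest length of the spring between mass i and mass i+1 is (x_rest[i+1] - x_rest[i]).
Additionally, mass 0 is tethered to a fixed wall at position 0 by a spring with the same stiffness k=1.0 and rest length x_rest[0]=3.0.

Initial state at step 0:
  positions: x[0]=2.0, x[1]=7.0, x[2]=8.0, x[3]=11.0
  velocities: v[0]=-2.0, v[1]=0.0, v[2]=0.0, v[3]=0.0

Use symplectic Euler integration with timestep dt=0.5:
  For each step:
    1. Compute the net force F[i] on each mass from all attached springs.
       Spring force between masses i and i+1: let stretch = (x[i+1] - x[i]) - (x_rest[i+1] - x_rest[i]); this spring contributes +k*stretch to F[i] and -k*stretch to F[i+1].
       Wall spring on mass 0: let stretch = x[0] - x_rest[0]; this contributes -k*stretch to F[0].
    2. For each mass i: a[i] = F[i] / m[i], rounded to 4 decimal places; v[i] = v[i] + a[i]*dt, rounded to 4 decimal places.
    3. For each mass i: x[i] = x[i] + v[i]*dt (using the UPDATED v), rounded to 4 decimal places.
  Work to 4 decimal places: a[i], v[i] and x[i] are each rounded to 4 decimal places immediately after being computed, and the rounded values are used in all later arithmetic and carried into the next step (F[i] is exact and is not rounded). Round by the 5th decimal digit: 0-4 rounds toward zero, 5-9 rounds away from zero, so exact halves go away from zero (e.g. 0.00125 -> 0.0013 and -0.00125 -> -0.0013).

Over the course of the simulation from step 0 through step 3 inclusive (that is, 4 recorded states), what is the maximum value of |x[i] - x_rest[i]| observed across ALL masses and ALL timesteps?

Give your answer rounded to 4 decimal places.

Answer: 2.3750

Derivation:
Step 0: x=[2.0000 7.0000 8.0000 11.0000] v=[-2.0000 0.0000 0.0000 0.0000]
Step 1: x=[1.7500 6.0000 8.5000 11.0000] v=[-0.5000 -2.0000 1.0000 0.0000]
Step 2: x=[2.1250 4.5625 9.0000 11.1250] v=[0.7500 -2.8750 1.0000 0.2500]
Step 3: x=[2.5782 3.6250 8.9219 11.4688] v=[0.9063 -1.8750 -0.1563 0.6875]
Max displacement = 2.3750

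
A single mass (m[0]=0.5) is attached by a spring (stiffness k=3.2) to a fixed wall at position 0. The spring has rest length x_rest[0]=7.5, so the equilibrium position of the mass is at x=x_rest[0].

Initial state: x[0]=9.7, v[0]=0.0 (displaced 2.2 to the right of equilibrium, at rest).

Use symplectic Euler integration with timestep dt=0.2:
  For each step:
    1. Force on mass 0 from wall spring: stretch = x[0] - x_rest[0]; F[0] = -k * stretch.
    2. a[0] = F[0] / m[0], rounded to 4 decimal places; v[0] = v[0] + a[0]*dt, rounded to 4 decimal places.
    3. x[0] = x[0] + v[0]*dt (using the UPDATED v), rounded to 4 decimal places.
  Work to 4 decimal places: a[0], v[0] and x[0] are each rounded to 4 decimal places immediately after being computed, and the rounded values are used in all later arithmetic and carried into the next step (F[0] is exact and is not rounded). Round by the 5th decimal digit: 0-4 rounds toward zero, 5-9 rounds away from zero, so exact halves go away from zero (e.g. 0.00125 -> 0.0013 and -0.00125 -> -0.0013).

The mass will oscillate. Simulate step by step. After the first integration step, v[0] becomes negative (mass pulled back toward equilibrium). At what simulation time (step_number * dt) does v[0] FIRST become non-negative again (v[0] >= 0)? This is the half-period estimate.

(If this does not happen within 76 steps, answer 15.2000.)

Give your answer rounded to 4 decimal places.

Answer: 1.4000

Derivation:
Step 0: x=[9.7000] v=[0.0000]
Step 1: x=[9.1368] v=[-2.8160]
Step 2: x=[8.1546] v=[-4.9111]
Step 3: x=[7.0048] v=[-5.7490]
Step 4: x=[5.9818] v=[-5.1151]
Step 5: x=[5.3474] v=[-3.1718]
Step 6: x=[5.2641] v=[-0.4165]
Step 7: x=[5.7532] v=[2.4455]
First v>=0 after going negative at step 7, time=1.4000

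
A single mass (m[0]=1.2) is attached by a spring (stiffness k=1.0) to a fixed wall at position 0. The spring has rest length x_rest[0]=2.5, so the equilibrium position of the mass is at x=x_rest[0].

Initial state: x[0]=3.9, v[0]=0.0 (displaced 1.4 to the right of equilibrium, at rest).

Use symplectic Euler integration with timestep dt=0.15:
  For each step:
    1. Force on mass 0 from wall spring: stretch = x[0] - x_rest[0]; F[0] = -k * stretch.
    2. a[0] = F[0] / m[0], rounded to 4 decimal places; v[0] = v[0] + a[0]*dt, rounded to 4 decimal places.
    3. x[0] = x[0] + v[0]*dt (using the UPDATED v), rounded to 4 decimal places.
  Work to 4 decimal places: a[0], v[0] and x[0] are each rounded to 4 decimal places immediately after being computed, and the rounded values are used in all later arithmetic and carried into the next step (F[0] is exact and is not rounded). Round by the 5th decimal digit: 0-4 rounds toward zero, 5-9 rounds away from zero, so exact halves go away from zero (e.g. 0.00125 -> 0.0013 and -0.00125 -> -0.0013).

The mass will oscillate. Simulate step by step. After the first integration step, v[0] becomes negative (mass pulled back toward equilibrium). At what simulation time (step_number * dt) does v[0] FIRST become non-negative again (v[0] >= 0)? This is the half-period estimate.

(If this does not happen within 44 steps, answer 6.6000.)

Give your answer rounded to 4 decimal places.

Step 0: x=[3.9000] v=[0.0000]
Step 1: x=[3.8738] v=[-0.1750]
Step 2: x=[3.8218] v=[-0.3467]
Step 3: x=[3.7450] v=[-0.5119]
Step 4: x=[3.6449] v=[-0.6675]
Step 5: x=[3.5233] v=[-0.8106]
Step 6: x=[3.3825] v=[-0.9385]
Step 7: x=[3.2252] v=[-1.0488]
Step 8: x=[3.0543] v=[-1.1394]
Step 9: x=[2.8730] v=[-1.2087]
Step 10: x=[2.6847] v=[-1.2553]
Step 11: x=[2.4929] v=[-1.2784]
Step 12: x=[2.3013] v=[-1.2775]
Step 13: x=[2.1134] v=[-1.2527]
Step 14: x=[1.9327] v=[-1.2044]
Step 15: x=[1.7627] v=[-1.1335]
Step 16: x=[1.6065] v=[-1.0413]
Step 17: x=[1.4671] v=[-0.9296]
Step 18: x=[1.3470] v=[-0.8005]
Step 19: x=[1.2485] v=[-0.6564]
Step 20: x=[1.1735] v=[-0.5000]
Step 21: x=[1.1234] v=[-0.3342]
Step 22: x=[1.0991] v=[-0.1621]
Step 23: x=[1.1011] v=[0.0130]
First v>=0 after going negative at step 23, time=3.4500

Answer: 3.4500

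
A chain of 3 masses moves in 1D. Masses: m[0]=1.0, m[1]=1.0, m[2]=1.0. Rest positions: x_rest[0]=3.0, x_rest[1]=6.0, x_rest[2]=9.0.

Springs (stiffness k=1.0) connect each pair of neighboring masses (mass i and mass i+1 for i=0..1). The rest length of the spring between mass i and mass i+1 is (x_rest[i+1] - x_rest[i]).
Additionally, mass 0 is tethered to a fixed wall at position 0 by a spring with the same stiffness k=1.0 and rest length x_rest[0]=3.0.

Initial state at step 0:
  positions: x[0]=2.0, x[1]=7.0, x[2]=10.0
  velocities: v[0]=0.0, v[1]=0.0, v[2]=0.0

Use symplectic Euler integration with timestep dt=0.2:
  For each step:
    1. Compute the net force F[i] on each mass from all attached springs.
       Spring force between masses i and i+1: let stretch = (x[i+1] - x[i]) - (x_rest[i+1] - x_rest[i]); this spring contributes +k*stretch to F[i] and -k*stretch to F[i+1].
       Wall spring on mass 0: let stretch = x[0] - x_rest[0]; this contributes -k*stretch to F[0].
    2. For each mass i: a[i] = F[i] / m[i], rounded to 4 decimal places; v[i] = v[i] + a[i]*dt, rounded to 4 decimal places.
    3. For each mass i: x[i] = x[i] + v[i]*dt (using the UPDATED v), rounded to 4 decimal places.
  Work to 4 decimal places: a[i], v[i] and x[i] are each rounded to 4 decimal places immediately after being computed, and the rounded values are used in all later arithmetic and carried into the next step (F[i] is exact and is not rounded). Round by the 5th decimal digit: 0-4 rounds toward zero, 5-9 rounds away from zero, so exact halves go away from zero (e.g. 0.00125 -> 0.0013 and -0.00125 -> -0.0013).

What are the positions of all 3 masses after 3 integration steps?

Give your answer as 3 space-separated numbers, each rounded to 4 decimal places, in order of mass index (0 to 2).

Step 0: x=[2.0000 7.0000 10.0000] v=[0.0000 0.0000 0.0000]
Step 1: x=[2.1200 6.9200 10.0000] v=[0.6000 -0.4000 0.0000]
Step 2: x=[2.3472 6.7712 9.9968] v=[1.1360 -0.7440 -0.0160]
Step 3: x=[2.6575 6.5745 9.9846] v=[1.5514 -0.9837 -0.0611]

Answer: 2.6575 6.5745 9.9846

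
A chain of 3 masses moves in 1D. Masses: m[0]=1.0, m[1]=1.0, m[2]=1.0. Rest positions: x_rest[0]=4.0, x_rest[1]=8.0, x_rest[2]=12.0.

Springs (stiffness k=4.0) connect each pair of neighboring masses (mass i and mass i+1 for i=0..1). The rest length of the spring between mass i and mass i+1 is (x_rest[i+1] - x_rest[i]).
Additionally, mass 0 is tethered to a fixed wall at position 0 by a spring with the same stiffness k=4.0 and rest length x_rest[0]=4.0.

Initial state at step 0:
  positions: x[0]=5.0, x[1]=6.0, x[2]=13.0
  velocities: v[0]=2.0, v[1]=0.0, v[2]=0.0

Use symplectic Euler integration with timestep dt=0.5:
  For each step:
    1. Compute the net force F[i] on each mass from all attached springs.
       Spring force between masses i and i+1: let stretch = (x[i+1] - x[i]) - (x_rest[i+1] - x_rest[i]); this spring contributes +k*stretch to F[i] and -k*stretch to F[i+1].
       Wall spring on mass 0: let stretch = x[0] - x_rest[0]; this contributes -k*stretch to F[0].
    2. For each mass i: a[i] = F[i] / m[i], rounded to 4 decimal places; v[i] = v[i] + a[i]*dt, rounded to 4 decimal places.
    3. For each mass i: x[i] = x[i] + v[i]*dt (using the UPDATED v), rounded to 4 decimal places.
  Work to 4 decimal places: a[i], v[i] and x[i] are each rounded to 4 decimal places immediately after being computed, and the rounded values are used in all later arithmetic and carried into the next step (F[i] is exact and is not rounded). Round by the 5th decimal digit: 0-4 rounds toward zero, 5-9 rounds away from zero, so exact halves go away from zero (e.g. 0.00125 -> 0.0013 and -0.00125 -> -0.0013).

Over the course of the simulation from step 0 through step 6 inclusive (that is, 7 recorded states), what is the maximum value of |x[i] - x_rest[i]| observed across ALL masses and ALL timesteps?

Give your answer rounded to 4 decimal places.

Answer: 4.0000

Derivation:
Step 0: x=[5.0000 6.0000 13.0000] v=[2.0000 0.0000 0.0000]
Step 1: x=[2.0000 12.0000 10.0000] v=[-6.0000 12.0000 -6.0000]
Step 2: x=[7.0000 6.0000 13.0000] v=[10.0000 -12.0000 6.0000]
Step 3: x=[4.0000 8.0000 13.0000] v=[-6.0000 4.0000 0.0000]
Step 4: x=[1.0000 11.0000 12.0000] v=[-6.0000 6.0000 -2.0000]
Step 5: x=[7.0000 5.0000 14.0000] v=[12.0000 -12.0000 4.0000]
Step 6: x=[4.0000 10.0000 11.0000] v=[-6.0000 10.0000 -6.0000]
Max displacement = 4.0000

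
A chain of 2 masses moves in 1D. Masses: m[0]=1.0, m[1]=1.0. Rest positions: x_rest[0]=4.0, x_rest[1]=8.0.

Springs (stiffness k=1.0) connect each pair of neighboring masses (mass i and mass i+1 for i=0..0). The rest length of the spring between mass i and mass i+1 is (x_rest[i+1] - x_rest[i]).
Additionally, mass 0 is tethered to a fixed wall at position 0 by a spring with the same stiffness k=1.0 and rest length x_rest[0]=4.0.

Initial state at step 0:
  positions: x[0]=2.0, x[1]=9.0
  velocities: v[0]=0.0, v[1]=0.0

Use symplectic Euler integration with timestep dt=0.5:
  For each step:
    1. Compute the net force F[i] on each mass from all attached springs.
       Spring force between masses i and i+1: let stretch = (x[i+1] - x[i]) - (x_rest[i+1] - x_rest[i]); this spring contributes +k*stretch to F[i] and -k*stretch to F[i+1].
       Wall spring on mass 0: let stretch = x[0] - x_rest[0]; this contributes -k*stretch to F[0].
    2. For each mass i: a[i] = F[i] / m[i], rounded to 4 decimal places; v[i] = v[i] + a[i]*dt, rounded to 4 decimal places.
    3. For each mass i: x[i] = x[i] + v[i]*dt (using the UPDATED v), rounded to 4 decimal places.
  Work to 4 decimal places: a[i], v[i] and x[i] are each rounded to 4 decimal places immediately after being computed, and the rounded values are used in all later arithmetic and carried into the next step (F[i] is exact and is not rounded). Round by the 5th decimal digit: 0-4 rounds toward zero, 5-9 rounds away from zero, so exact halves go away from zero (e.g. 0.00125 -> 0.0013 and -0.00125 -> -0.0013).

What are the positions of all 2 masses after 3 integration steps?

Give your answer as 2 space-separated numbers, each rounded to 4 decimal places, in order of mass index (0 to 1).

Step 0: x=[2.0000 9.0000] v=[0.0000 0.0000]
Step 1: x=[3.2500 8.2500] v=[2.5000 -1.5000]
Step 2: x=[4.9375 7.2500] v=[3.3750 -2.0000]
Step 3: x=[5.9688 6.6719] v=[2.0625 -1.1563]

Answer: 5.9688 6.6719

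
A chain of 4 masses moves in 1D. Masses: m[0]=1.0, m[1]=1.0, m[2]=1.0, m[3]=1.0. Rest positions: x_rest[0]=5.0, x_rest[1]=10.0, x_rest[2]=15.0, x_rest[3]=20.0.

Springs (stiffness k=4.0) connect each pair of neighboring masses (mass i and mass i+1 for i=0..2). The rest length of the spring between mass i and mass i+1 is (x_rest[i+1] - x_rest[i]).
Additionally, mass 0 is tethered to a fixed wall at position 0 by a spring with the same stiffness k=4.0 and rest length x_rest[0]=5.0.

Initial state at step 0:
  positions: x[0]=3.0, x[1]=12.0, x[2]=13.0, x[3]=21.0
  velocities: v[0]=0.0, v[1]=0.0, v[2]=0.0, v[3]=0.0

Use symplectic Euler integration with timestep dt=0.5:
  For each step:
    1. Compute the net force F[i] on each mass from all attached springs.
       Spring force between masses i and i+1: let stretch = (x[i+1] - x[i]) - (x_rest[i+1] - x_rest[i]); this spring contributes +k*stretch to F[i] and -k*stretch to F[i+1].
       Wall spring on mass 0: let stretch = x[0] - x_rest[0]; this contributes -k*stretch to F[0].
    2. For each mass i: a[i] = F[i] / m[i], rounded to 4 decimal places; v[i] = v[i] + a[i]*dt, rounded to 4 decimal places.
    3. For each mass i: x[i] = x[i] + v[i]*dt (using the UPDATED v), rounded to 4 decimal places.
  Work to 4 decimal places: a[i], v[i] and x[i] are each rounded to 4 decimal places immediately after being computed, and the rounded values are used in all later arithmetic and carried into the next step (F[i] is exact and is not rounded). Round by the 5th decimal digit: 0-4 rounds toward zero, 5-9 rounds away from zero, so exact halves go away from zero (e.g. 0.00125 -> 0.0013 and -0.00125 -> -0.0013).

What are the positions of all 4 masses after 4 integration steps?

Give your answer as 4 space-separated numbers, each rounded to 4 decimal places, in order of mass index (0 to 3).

Answer: 5.0000 10.0000 15.0000 20.0000

Derivation:
Step 0: x=[3.0000 12.0000 13.0000 21.0000] v=[0.0000 0.0000 0.0000 0.0000]
Step 1: x=[9.0000 4.0000 20.0000 18.0000] v=[12.0000 -16.0000 14.0000 -6.0000]
Step 2: x=[1.0000 17.0000 9.0000 22.0000] v=[-16.0000 26.0000 -22.0000 8.0000]
Step 3: x=[8.0000 6.0000 19.0000 18.0000] v=[14.0000 -22.0000 20.0000 -8.0000]
Step 4: x=[5.0000 10.0000 15.0000 20.0000] v=[-6.0000 8.0000 -8.0000 4.0000]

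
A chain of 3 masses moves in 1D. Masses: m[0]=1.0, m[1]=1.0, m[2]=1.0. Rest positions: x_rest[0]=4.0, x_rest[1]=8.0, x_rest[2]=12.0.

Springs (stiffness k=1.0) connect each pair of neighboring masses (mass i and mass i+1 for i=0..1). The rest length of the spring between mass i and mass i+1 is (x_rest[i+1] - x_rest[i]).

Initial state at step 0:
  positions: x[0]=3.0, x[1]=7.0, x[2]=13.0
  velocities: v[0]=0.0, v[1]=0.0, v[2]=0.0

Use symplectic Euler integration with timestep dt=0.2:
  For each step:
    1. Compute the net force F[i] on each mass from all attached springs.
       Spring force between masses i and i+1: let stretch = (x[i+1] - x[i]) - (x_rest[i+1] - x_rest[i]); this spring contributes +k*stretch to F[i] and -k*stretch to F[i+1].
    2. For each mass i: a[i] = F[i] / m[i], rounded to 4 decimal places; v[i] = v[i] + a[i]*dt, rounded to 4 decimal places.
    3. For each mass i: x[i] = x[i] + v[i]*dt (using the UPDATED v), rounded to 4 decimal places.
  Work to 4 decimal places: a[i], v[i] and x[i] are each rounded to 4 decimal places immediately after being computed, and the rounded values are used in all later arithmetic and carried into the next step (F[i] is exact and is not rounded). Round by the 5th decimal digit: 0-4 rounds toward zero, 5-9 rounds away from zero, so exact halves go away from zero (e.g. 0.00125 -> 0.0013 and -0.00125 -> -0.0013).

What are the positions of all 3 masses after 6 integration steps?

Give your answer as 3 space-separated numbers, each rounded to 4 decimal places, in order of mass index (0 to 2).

Step 0: x=[3.0000 7.0000 13.0000] v=[0.0000 0.0000 0.0000]
Step 1: x=[3.0000 7.0800 12.9200] v=[0.0000 0.4000 -0.4000]
Step 2: x=[3.0032 7.2304 12.7664] v=[0.0160 0.7520 -0.7680]
Step 3: x=[3.0155 7.4332 12.5514] v=[0.0614 1.0138 -1.0752]
Step 4: x=[3.0445 7.6640 12.2916] v=[0.1449 1.1539 -1.2988]
Step 5: x=[3.0983 7.8951 12.0067] v=[0.2688 1.1555 -1.4243]
Step 6: x=[3.1839 8.0988 11.7174] v=[0.4282 1.0185 -1.4466]

Answer: 3.1839 8.0988 11.7174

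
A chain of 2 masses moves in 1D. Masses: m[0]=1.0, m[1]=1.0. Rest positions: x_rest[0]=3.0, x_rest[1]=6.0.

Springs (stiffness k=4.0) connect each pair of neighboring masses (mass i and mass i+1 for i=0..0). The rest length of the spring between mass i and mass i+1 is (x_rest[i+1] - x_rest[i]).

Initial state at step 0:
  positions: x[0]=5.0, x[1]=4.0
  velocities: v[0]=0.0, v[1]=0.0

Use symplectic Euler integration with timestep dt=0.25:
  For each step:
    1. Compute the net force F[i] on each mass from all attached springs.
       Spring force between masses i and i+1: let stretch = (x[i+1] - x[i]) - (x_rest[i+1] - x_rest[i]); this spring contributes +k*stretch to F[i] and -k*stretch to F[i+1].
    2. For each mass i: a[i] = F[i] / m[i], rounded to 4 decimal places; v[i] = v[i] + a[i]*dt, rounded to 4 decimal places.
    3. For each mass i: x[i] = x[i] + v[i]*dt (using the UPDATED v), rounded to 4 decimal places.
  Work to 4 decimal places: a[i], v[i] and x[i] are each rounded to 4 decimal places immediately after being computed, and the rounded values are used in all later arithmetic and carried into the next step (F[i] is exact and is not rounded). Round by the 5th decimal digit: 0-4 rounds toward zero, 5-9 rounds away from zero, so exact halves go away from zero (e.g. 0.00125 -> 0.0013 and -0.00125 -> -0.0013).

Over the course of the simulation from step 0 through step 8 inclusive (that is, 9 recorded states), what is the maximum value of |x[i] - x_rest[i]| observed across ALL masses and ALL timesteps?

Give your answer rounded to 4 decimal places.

Answer: 2.1250

Derivation:
Step 0: x=[5.0000 4.0000] v=[0.0000 0.0000]
Step 1: x=[4.0000 5.0000] v=[-4.0000 4.0000]
Step 2: x=[2.5000 6.5000] v=[-6.0000 6.0000]
Step 3: x=[1.2500 7.7500] v=[-5.0000 5.0000]
Step 4: x=[0.8750 8.1250] v=[-1.5000 1.5000]
Step 5: x=[1.5625 7.4375] v=[2.7500 -2.7500]
Step 6: x=[2.9688 6.0313] v=[5.6250 -5.6250]
Step 7: x=[4.3907 4.6094] v=[5.6875 -5.6875]
Step 8: x=[5.1173 3.8829] v=[2.9062 -2.9062]
Max displacement = 2.1250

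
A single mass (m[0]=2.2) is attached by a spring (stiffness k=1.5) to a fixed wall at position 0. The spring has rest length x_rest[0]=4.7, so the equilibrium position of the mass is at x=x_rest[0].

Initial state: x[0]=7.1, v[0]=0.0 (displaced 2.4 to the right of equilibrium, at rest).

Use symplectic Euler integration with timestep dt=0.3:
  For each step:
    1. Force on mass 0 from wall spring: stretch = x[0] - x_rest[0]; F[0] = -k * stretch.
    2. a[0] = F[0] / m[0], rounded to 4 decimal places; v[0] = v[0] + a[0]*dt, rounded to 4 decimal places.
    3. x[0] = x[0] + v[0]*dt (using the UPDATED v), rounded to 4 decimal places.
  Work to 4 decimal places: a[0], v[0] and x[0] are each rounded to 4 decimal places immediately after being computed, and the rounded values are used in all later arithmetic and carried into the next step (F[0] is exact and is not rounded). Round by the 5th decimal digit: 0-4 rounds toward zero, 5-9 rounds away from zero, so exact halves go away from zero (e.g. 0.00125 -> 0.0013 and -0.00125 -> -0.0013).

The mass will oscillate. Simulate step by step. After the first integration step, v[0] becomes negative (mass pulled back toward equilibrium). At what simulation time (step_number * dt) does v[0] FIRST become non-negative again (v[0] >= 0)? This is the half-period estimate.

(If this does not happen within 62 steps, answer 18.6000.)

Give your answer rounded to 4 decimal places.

Answer: 3.9000

Derivation:
Step 0: x=[7.1000] v=[0.0000]
Step 1: x=[6.9527] v=[-0.4909]
Step 2: x=[6.6672] v=[-0.9517]
Step 3: x=[6.2610] v=[-1.3541]
Step 4: x=[5.7590] v=[-1.6734]
Step 5: x=[5.1920] v=[-1.8900]
Step 6: x=[4.5948] v=[-1.9907]
Step 7: x=[4.0040] v=[-1.9692]
Step 8: x=[3.4559] v=[-1.8269]
Step 9: x=[2.9842] v=[-1.5724]
Step 10: x=[2.6178] v=[-1.2214]
Step 11: x=[2.3792] v=[-0.7955]
Step 12: x=[2.2830] v=[-0.3208]
Step 13: x=[2.3351] v=[0.1736]
First v>=0 after going negative at step 13, time=3.9000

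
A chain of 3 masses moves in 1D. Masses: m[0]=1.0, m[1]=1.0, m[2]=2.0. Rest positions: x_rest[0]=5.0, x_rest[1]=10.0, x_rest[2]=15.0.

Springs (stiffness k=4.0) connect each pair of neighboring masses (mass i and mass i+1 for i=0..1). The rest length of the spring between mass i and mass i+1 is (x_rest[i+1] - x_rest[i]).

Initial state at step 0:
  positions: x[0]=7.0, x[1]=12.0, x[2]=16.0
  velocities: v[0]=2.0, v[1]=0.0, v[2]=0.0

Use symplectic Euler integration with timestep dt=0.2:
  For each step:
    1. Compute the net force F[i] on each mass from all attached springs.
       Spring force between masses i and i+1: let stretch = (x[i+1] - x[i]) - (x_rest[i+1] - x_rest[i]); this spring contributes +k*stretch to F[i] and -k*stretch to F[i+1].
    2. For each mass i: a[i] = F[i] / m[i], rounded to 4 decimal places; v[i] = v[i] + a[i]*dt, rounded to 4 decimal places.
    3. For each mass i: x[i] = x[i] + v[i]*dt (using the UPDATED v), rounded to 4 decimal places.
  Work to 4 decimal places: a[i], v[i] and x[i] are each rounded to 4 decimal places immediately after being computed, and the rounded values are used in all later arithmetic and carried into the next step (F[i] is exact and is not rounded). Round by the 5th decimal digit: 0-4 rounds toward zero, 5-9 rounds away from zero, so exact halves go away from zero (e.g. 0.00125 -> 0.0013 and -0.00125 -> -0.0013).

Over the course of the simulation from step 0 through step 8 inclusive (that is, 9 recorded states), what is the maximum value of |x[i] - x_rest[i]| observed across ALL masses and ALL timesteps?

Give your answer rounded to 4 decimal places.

Answer: 2.8508

Derivation:
Step 0: x=[7.0000 12.0000 16.0000] v=[2.0000 0.0000 0.0000]
Step 1: x=[7.4000 11.8400 16.0800] v=[2.0000 -0.8000 0.4000]
Step 2: x=[7.7104 11.6480 16.2208] v=[1.5520 -0.9600 0.7040]
Step 3: x=[7.8508 11.5576 16.3958] v=[0.7021 -0.4518 0.8749]
Step 4: x=[7.7843 11.6483 16.5837] v=[-0.3325 0.4533 0.9396]
Step 5: x=[7.5360 11.9104 16.7768] v=[-1.2413 1.3104 0.9654]
Step 6: x=[7.1876 12.2512 16.9806] v=[-1.7418 1.7040 1.0188]
Step 7: x=[6.8494 12.5385 17.2060] v=[-1.6909 1.4366 1.1270]
Step 8: x=[6.6215 12.6624 17.4580] v=[-1.1396 0.6193 1.2600]
Max displacement = 2.8508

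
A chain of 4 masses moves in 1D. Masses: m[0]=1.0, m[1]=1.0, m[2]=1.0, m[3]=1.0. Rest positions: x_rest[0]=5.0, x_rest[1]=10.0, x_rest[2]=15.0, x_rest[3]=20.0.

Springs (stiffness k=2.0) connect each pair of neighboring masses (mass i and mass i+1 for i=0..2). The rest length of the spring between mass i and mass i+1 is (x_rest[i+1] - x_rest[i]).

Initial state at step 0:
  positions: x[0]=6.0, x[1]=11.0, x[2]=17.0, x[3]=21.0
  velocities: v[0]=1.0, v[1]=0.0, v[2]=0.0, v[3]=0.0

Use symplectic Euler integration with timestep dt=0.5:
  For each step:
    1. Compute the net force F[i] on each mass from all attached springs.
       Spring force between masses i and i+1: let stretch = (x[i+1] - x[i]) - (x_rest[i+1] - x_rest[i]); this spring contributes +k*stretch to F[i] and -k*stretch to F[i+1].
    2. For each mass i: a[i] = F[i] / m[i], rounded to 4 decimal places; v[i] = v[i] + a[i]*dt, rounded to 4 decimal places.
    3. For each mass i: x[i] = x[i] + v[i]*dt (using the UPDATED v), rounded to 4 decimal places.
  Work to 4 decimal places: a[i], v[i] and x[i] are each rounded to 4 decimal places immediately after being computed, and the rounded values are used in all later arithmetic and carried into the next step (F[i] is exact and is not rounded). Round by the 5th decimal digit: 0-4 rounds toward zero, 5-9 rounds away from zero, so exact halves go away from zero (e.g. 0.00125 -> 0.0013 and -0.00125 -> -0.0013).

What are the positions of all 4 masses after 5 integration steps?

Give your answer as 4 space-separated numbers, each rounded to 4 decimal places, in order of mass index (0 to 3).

Answer: 6.8750 12.3125 17.1875 21.1250

Derivation:
Step 0: x=[6.0000 11.0000 17.0000 21.0000] v=[1.0000 0.0000 0.0000 0.0000]
Step 1: x=[6.5000 11.5000 16.0000 21.5000] v=[1.0000 1.0000 -2.0000 1.0000]
Step 2: x=[7.0000 11.7500 15.5000 21.7500] v=[1.0000 0.5000 -1.0000 0.5000]
Step 3: x=[7.3750 11.5000 16.2500 21.3750] v=[0.7500 -0.5000 1.5000 -0.7500]
Step 4: x=[7.3125 11.5625 17.1875 20.9375] v=[-0.1250 0.1250 1.8750 -0.8750]
Step 5: x=[6.8750 12.3125 17.1875 21.1250] v=[-0.8750 1.5000 0.0000 0.3750]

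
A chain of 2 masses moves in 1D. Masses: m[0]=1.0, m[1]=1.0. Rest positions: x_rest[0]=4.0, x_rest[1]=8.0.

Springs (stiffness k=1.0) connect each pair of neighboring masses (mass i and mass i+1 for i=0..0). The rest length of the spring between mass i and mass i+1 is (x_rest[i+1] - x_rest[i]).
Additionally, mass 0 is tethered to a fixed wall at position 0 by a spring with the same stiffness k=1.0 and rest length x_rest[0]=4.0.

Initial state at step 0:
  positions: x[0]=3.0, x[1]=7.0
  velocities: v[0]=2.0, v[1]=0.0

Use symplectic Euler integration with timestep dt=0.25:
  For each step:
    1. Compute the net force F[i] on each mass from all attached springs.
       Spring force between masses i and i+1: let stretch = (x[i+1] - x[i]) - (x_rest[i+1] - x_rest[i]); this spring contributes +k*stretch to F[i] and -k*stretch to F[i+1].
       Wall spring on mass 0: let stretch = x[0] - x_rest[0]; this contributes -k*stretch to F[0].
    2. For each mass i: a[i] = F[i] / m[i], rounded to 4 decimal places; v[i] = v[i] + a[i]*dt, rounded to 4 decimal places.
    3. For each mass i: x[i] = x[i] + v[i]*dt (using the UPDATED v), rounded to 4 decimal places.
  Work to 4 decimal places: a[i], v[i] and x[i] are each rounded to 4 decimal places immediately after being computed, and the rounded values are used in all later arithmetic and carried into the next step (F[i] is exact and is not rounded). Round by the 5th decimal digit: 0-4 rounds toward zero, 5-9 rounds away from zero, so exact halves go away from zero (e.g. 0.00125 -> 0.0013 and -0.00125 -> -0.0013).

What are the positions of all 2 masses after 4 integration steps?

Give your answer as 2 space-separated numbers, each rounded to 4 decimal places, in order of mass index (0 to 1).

Step 0: x=[3.0000 7.0000] v=[2.0000 0.0000]
Step 1: x=[3.5625 7.0000] v=[2.2500 0.0000]
Step 2: x=[4.1172 7.0352] v=[2.2188 0.1406]
Step 3: x=[4.5970 7.1380] v=[1.9190 0.4111]
Step 4: x=[4.9483 7.3320] v=[1.4050 0.7759]

Answer: 4.9483 7.3320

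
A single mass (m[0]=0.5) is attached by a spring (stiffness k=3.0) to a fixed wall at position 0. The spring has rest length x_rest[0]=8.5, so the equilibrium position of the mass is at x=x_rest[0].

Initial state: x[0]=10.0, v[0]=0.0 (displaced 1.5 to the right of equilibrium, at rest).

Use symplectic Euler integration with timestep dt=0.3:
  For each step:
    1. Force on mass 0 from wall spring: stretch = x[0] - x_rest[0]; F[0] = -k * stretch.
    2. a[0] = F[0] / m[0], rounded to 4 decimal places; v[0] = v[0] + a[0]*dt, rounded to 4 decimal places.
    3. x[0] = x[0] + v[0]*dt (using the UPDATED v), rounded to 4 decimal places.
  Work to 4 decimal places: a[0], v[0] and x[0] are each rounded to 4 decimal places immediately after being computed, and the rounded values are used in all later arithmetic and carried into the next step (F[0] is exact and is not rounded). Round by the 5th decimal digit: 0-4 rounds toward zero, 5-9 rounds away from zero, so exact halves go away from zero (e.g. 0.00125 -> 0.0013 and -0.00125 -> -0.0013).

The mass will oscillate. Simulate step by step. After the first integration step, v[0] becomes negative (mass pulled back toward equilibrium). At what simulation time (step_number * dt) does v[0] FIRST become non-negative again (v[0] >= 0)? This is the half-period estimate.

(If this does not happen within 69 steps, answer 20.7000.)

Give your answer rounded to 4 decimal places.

Answer: 1.5000

Derivation:
Step 0: x=[10.0000] v=[0.0000]
Step 1: x=[9.1900] v=[-2.7000]
Step 2: x=[8.0074] v=[-3.9420]
Step 3: x=[7.0908] v=[-3.0553]
Step 4: x=[6.9352] v=[-0.5187]
Step 5: x=[7.6246] v=[2.2979]
First v>=0 after going negative at step 5, time=1.5000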